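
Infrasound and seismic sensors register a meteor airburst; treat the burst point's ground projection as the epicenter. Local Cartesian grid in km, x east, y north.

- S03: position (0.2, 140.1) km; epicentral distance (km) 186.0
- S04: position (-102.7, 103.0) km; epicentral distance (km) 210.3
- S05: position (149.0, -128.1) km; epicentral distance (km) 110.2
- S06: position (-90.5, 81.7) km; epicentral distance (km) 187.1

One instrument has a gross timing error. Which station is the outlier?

S05

Solve using three stations at a time. Using S03, S04, S06 (subtract circle equations pairwise → linear system) gives (x, y) ≈ (53.2, -38.3).
Distances from that point to each station vs reported:
  S03: calculated 186.1 vs reported 186.0 → residual 0.1 km
  S04: calculated 210.4 vs reported 210.3 → residual 0.1 km
  S05: calculated 131.3 vs reported 110.2 → residual 21.1 km
  S06: calculated 187.2 vs reported 187.1 → residual 0.1 km
S03, S04, S06 are mutually consistent (residuals ≈ 0); S05 is off by 21.1 km.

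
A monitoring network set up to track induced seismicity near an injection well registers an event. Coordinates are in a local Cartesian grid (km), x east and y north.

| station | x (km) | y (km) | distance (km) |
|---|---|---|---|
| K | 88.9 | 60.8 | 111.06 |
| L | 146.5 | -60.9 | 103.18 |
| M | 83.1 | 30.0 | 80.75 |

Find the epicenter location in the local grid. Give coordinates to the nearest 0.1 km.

(45.2, -41.3)

Circle about each station: (x − 88.9)² + (y − 60.8)² = 111.06²; (x − 146.5)² + (y + 60.9)² = 103.18²; (x − 83.1)² + (y − 30.0)² = 80.75².
Subtracting the K equation from the L and M equations removes the quadratic terms:
115.2 x − 243.4 y = 15259.42
-11.6 x − 61.6 y = 2019.52
Solving the 2×2 system: x ≈ 45.2, y ≈ -41.3 km.
Check against K (with the unrounded x, y): √((x − 88.9)²+(y − 60.8)²) = 111.05 ≈ 111.06 km. ✓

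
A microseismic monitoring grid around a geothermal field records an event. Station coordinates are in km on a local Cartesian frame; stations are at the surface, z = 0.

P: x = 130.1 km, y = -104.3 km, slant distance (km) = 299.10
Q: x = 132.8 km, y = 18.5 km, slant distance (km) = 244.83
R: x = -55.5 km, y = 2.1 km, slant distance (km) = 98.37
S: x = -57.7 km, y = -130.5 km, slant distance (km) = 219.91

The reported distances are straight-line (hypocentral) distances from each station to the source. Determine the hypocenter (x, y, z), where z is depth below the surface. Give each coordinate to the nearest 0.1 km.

x ≈ -101.1 km, y ≈ 82.4 km, depth ≈ 33.9 km

Each station gives a sphere (x−x_i)² + (y−y_i)² + z² = d_i² (stations at z=0).
Subtracting the P sphere from Q and R: z² cancels, leaving linear equations in x and y:
5.4 x + 245.6 y = 19692.67
-371.2 x + 212.8 y = 55064.31
Solving: x ≈ -101.101, y ≈ 82.405 km (keep extra digits for the depth step; rounded: -101.1, 82.4).
Then from the P sphere: z² = 299.10² − (x − 130.1)² − (y + 104.3)² with x = -101.101, y = 82.405, so z ≈ 33.884 ≈ 33.9 km.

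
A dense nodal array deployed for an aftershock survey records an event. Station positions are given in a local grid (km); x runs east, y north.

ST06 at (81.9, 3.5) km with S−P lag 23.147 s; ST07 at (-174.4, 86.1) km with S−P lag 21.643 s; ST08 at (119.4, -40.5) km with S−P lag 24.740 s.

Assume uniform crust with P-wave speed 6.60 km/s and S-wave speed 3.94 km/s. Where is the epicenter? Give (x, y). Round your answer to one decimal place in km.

x ≈ -110.5 km, y ≈ -115.6 km

Distance from S−P lag: d = Δt · v_P v_S / (v_P − v_S) = Δt · (6.60·3.94)/(6.60−3.94) ≈ 9.7759·Δt.
So d_ST06 = 226.28, d_ST07 = 211.58, d_ST08 = 241.86 km.
Circle about each station: (x − 81.9)² + (y − 3.5)² = 226.28²; (x + 174.4)² + (y − 86.1)² = 211.58²; (x − 119.4)² + (y + 40.5)² = 241.86².
Subtracting the ST06 equation from the ST07 and ST08 equations removes the quadratic terms:
-512.6 x + 165.2 y = 37545.25
75.0 x − 88.0 y = 1883.13
Solving the 2×2 system: x ≈ -110.5, y ≈ -115.6 km.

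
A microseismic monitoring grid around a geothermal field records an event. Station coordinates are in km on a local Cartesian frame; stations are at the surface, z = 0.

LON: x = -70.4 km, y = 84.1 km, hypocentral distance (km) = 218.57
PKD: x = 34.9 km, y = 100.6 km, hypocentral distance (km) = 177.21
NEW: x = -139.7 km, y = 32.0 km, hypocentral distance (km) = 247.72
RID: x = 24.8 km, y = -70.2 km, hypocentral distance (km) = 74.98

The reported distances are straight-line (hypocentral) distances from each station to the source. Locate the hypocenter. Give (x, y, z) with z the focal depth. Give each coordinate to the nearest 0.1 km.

x ≈ 84.4 km, y ≈ -63.5 km, depth ≈ 45.0 km

Each station gives a sphere (x−x_i)² + (y−y_i)² + z² = d_i² (stations at z=0).
Subtracting the LON sphere from PKD and NEW: z² cancels, leaving linear equations in x and y:
210.6 x + 33.0 y = 15678.86
-138.6 x − 104.2 y = -5081.23
Solving: x ≈ 84.398, y ≈ -63.497 km (keep extra digits for the depth step; rounded: 84.4, -63.5).
Then from the LON sphere: z² = 218.57² − (x + 70.4)² − (y − 84.1)² with x = 84.398, y = -63.497, so z ≈ 45.006 ≈ 45.0 km.
Check against RID (with the unrounded solution): distance 74.98 ≈ 74.98 km. ✓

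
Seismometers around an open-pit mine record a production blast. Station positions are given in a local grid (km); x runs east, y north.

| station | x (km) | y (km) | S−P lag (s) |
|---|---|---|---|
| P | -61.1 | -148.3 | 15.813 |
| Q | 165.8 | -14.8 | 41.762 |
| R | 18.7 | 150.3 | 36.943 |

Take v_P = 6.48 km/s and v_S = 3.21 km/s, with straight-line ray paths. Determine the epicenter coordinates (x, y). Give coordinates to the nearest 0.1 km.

-96.9 km east, -54.3 km north

Distance from S−P lag: d = Δt · v_P v_S / (v_P − v_S) = Δt · (6.48·3.21)/(6.48−3.21) ≈ 6.3611·Δt.
So d_P = 100.59, d_Q = 265.65, d_R = 235.00 km.
Circle about each station: (x + 61.1)² + (y + 148.3)² = 100.59²; (x − 165.8)² + (y + 14.8)² = 265.65²; (x − 18.7)² + (y − 150.3)² = 235.00².
Subtracting the P equation from the Q and R equations removes the quadratic terms:
453.8 x + 267.0 y = -58468.99
159.6 x + 597.2 y = -47892.97
Solving the 2×2 system: x ≈ -96.9, y ≈ -54.3 km.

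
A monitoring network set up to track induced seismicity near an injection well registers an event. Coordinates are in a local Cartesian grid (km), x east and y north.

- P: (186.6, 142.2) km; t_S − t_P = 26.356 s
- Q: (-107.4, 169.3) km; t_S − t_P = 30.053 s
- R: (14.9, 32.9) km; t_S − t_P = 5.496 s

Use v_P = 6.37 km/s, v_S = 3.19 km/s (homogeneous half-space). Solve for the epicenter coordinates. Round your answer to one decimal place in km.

Distance from S−P lag: d = Δt · v_P v_S / (v_P − v_S) = Δt · (6.37·3.19)/(6.37−3.19) ≈ 6.3900·Δt.
So d_P = 168.42, d_Q = 192.04, d_R = 35.12 km.
Circle about each station: (x − 186.6)² + (y − 142.2)² = 168.42²; (x + 107.4)² + (y − 169.3)² = 192.04²; (x − 14.9)² + (y − 32.9)² = 35.12².
Subtracting the P equation from the Q and R equations removes the quadratic terms:
-588.0 x + 54.2 y = -23357.22
-343.4 x − 218.6 y = -26604.10
Solving the 2×2 system: x ≈ 44.5, y ≈ 51.8 km.
Check against P (with the unrounded x, y): √((x − 186.6)²+(y − 142.2)²) = 168.42 ≈ 168.42 km. ✓

44.5 km east, 51.8 km north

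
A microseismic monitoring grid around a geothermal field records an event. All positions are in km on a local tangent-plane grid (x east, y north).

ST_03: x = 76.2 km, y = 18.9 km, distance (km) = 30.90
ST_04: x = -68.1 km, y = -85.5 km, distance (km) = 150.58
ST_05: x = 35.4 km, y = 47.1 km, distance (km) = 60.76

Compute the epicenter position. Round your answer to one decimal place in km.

61.0 km east, -8.0 km north

Circle about each station: (x − 76.2)² + (y − 18.9)² = 30.90²; (x + 68.1)² + (y + 85.5)² = 150.58²; (x − 35.4)² + (y − 47.1)² = 60.76².
Subtracting pairs of circle equations eliminates x²+y² and gives linear equations (the radical axes):
-288.6 x − 208.8 y = -15935.32
-81.6 x + 56.4 y = -5429.05
Solving the 2×2 system: x ≈ 61.0, y ≈ -8.0 km.
Check against ST_03 (with the unrounded x, y): √((x − 76.2)²+(y − 18.9)²) = 30.90 ≈ 30.90 km. ✓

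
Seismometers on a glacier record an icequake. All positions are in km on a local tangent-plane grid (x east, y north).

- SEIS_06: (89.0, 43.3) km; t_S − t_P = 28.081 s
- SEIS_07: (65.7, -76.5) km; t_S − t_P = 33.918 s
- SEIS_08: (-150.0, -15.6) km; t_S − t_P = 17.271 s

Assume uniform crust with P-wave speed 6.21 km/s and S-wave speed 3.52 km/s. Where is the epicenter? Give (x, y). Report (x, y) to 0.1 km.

-125.0 km east, 122.5 km north

Distance from S−P lag: d = Δt · v_P v_S / (v_P − v_S) = Δt · (6.21·3.52)/(6.21−3.52) ≈ 8.1261·Δt.
So d_SEIS_06 = 228.19, d_SEIS_07 = 275.62, d_SEIS_08 = 140.35 km.
Circle about each station: (x − 89.0)² + (y − 43.3)² = 228.19²; (x − 65.7)² + (y + 76.5)² = 275.62²; (x + 150.0)² + (y + 15.6)² = 140.35².
Subtracting the SEIS_06 equation from the SEIS_07 and SEIS_08 equations removes the quadratic terms:
-46.6 x − 239.6 y = -23522.86
-478.0 x − 117.8 y = 45320.02
Solving the 2×2 system: x ≈ -125.0, y ≈ 122.5 km.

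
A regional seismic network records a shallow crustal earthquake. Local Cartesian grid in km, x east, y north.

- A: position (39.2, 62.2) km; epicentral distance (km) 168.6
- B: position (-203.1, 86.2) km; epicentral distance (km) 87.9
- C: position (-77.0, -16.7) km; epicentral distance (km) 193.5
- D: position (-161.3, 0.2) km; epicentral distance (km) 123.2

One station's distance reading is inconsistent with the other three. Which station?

C

Solve using three stations at a time. Using A, B, D (subtract circle equations pairwise → linear system) gives (x, y) ≈ (-120.5, 116.5).
Distances from that point to each station vs reported:
  A: calculated 168.7 vs reported 168.6 → residual 0.1 km
  B: calculated 88.0 vs reported 87.9 → residual 0.1 km
  C: calculated 140.1 vs reported 193.5 → residual 53.4 km
  D: calculated 123.3 vs reported 123.2 → residual 0.1 km
A, B, D are mutually consistent (residuals ≈ 0); C is off by 53.4 km.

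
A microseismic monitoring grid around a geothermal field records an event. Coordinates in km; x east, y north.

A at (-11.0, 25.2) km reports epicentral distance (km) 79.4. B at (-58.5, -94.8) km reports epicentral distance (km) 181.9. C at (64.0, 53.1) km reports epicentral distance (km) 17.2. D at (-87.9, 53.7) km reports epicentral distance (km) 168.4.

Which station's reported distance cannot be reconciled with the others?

D

Solve using three stations at a time. Using A, B, C (subtract circle equations pairwise → linear system) gives (x, y) ≈ (67.6, 36.3).
Distances from that point to each station vs reported:
  A: calculated 79.4 vs reported 79.4 → residual 0.0 km
  B: calculated 181.9 vs reported 181.9 → residual 0.0 km
  C: calculated 17.2 vs reported 17.2 → residual 0.0 km
  D: calculated 156.5 vs reported 168.4 → residual 11.9 km
A, B, C are mutually consistent (residuals ≈ 0); D is off by 11.9 km.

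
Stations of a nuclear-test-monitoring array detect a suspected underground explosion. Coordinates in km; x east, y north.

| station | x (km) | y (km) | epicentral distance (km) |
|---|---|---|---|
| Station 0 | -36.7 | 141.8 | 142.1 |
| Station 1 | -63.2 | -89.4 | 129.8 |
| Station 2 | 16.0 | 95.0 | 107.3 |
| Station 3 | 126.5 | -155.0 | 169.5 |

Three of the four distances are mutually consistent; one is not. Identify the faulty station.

Station 0

Solve using three stations at a time. Using Station 1, Station 2, Station 3 (subtract circle equations pairwise → linear system) gives (x, y) ≈ (39.2, -9.7).
Distances from that point to each station vs reported:
  Station 0: calculated 169.5 vs reported 142.1 → residual 27.4 km
  Station 1: calculated 129.8 vs reported 129.8 → residual 0.0 km
  Station 2: calculated 107.3 vs reported 107.3 → residual 0.0 km
  Station 3: calculated 169.5 vs reported 169.5 → residual 0.0 km
Station 1, Station 2, Station 3 are mutually consistent (residuals ≈ 0); Station 0 is off by 27.4 km.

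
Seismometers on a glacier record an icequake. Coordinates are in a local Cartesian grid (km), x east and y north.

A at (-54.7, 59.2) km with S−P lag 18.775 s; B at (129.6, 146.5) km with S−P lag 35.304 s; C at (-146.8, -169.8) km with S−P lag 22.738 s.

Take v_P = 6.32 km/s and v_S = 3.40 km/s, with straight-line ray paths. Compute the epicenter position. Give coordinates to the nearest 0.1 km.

Distance from S−P lag: d = Δt · v_P v_S / (v_P − v_S) = Δt · (6.32·3.40)/(6.32−3.40) ≈ 7.3589·Δt.
So d_A = 138.16, d_B = 259.80, d_C = 167.33 km.
Circle about each station: (x + 54.7)² + (y − 59.2)² = 138.16²; (x − 129.6)² + (y − 146.5)² = 259.80²; (x + 146.8)² + (y + 169.8)² = 167.33².
Subtracting pairs of circle equations eliminates x²+y² and gives linear equations (the radical axes):
368.6 x + 174.6 y = -16646.17
-184.2 x − 458.0 y = 34974.41
Solving the 2×2 system: x ≈ -11.1, y ≈ -71.9 km.
Check against A (with the unrounded x, y): √((x + 54.7)²+(y − 59.2)²) = 138.16 ≈ 138.16 km. ✓

-11.1 km east, -71.9 km north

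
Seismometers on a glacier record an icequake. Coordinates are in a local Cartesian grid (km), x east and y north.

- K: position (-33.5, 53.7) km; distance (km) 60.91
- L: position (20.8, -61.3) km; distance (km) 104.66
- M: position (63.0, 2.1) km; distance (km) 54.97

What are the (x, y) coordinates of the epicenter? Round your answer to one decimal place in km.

26.5 km east, 43.2 km north

Circle about each station: (x + 33.5)² + (y − 53.7)² = 60.91²; (x − 20.8)² + (y + 61.3)² = 104.66²; (x − 63.0)² + (y − 2.1)² = 54.97².
Subtracting the K equation from the L and M equations removes the quadratic terms:
108.6 x − 230.0 y = -7059.30
193.0 x − 103.2 y = 655.80
Solving the 2×2 system: x ≈ 26.5, y ≈ 43.2 km.
Check against K (with the unrounded x, y): √((x + 33.5)²+(y − 53.7)²) = 60.91 ≈ 60.91 km. ✓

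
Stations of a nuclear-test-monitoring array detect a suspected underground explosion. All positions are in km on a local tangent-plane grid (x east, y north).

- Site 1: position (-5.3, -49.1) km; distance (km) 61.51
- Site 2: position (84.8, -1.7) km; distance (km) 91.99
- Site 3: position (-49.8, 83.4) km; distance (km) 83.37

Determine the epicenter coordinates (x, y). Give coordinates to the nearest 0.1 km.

(-6.1, 12.4)

Circle about each station: (x + 5.3)² + (y + 49.1)² = 61.51²; (x − 84.8)² + (y + 1.7)² = 91.99²; (x + 49.8)² + (y − 83.4)² = 83.37².
Subtracting pairs of circle equations eliminates x²+y² and gives linear equations (the radical axes):
180.2 x + 94.8 y = 76.35
-89.0 x + 265.0 y = 3829.62
Solving the 2×2 system: x ≈ -6.1, y ≈ 12.4 km.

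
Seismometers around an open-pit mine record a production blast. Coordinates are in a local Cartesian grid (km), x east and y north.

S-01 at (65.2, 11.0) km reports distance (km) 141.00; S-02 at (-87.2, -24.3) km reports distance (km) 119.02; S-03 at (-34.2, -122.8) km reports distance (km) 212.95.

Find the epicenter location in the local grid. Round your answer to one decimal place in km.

Circle about each station: (x − 65.2)² + (y − 11.0)² = 141.00²; (x + 87.2)² + (y + 24.3)² = 119.02²; (x + 34.2)² + (y + 122.8)² = 212.95².
Subtracting the S-01 equation from the S-02 and S-03 equations removes the quadratic terms:
-304.8 x − 70.6 y = 9537.53
-198.8 x − 267.6 y = -13589.26
Solving the 2×2 system: x ≈ -52.0, y ≈ 89.4 km.

(-52.0, 89.4)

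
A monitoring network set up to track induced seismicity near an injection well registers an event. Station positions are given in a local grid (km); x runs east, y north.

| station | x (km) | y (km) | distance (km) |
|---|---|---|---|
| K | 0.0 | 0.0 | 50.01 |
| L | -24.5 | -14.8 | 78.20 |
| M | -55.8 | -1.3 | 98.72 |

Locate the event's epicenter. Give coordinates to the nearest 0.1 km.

Circle about each station: x² + y² = 50.01²; (x + 24.5)² + (y + 14.8)² = 78.20²; (x + 55.8)² + (y + 1.3)² = 98.72².
Subtracting pairs of circle equations eliminates x²+y² and gives linear equations (the radical axes):
-49.0 x − 29.6 y = -2794.95
-111.6 x − 2.6 y = -4129.31
Solving the 2×2 system: x ≈ 36.2, y ≈ 34.5 km.

(36.2, 34.5)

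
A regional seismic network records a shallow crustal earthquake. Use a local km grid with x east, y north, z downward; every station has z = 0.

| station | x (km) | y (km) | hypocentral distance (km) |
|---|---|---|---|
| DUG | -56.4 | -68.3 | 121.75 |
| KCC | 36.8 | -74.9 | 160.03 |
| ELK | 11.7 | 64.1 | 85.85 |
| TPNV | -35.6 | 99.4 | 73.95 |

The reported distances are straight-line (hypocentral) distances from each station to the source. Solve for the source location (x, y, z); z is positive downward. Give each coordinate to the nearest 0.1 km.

x ≈ -59.4 km, y ≈ 45.1 km, depth ≈ 44.2 km

Each station gives a sphere (x−x_i)² + (y−y_i)² + z² = d_i² (stations at z=0).
Subtracting the DUG sphere from KCC and ELK: z² cancels, leaving linear equations in x and y:
186.4 x − 13.2 y = -11668.14
136.2 x + 264.8 y = 3852.69
Solving: x ≈ -59.403, y ≈ 45.104 km (keep extra digits for the depth step; rounded: -59.4, 45.1).
Then from the DUG sphere: z² = 121.75² − (x + 56.4)² − (y + 68.3)² with x = -59.403, y = 45.104, so z ≈ 44.199 ≈ 44.2 km.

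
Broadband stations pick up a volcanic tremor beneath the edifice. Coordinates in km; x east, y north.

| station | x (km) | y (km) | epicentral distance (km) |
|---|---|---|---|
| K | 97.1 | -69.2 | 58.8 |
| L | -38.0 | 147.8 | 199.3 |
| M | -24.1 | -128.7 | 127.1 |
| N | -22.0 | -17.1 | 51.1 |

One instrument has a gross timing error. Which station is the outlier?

N

Solve using three stations at a time. Using K, L, M (subtract circle equations pairwise → linear system) gives (x, y) ≈ (54.4, -28.8).
Distances from that point to each station vs reported:
  K: calculated 58.8 vs reported 58.8 → residual 0.0 km
  L: calculated 199.3 vs reported 199.3 → residual 0.0 km
  M: calculated 127.1 vs reported 127.1 → residual 0.0 km
  N: calculated 77.3 vs reported 51.1 → residual 26.2 km
K, L, M are mutually consistent (residuals ≈ 0); N is off by 26.2 km.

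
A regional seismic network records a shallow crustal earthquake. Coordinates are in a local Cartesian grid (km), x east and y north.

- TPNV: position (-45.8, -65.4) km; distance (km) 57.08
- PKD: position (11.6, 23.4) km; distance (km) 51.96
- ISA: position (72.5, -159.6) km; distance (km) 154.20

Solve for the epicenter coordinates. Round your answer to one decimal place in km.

-4.5 km east, -26.0 km north

Circle about each station: (x + 45.8)² + (y + 65.4)² = 57.08²; (x − 11.6)² + (y − 23.4)² = 51.96²; (x − 72.5)² + (y + 159.6)² = 154.20².
Subtracting the TPNV equation from the PKD and ISA equations removes the quadratic terms:
114.8 x + 177.6 y = -5134.40
236.6 x − 188.4 y = 3834.10
Solving the 2×2 system: x ≈ -4.5, y ≈ -26.0 km.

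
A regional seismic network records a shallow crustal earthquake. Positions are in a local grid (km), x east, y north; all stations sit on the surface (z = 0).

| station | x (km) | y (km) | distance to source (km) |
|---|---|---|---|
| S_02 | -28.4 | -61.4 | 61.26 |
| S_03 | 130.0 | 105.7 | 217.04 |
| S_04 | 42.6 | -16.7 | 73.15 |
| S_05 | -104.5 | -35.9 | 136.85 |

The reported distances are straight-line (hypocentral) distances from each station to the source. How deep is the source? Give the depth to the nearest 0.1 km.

30.4 km

Each station gives a sphere (x−x_i)² + (y−y_i)² + z² = d_i² (stations at z=0).
Subtracting the S_02 sphere from S_03 and S_04: z² cancels, leaving linear equations in x and y:
316.8 x + 334.2 y = -19857.60
142.0 x + 89.4 y = -4081.00
Solving: x ≈ 21.500, y ≈ -79.799 km (keep extra digits for the depth step; rounded: 21.5, -79.8).
Then from the S_02 sphere: z² = 61.26² − (x + 28.4)² − (y + 61.4)² with x = 21.500, y = -79.799, so z ≈ 30.402 ≈ 30.4 km.
Check against S_05 (with the unrounded solution): distance 136.85 ≈ 136.85 km. ✓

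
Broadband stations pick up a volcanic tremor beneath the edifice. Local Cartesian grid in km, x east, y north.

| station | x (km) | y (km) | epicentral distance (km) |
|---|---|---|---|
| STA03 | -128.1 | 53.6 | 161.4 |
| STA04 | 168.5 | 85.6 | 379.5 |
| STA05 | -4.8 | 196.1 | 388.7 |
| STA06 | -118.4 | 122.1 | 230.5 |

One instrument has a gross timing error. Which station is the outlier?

Solve using three stations at a time. Using STA03, STA04, STA06 (subtract circle equations pairwise → linear system) gives (x, y) ≈ (-159.9, -104.6).
Distances from that point to each station vs reported:
  STA03: calculated 161.4 vs reported 161.4 → residual 0.0 km
  STA04: calculated 379.5 vs reported 379.5 → residual 0.0 km
  STA05: calculated 338.4 vs reported 388.7 → residual 50.3 km
  STA06: calculated 230.5 vs reported 230.5 → residual 0.0 km
STA03, STA04, STA06 are mutually consistent (residuals ≈ 0); STA05 is off by 50.3 km.

STA05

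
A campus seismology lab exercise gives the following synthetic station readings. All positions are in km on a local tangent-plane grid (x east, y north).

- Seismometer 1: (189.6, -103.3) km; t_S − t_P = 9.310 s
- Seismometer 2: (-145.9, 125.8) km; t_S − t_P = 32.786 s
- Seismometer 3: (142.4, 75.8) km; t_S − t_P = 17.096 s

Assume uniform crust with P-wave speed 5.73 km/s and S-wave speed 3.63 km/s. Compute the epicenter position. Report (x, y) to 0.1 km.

Distance from S−P lag: d = Δt · v_P v_S / (v_P − v_S) = Δt · (5.73·3.63)/(5.73−3.63) ≈ 9.9047·Δt.
So d_Seismometer 1 = 92.21, d_Seismometer 2 = 324.74, d_Seismometer 3 = 169.33 km.
Circle about each station: (x − 189.6)² + (y + 103.3)² = 92.21²; (x + 145.9)² + (y − 125.8)² = 324.74²; (x − 142.4)² + (y − 75.8)² = 169.33².
Subtracting the Seismometer 1 equation from the Seismometer 2 and Seismometer 3 equations removes the quadratic terms:
-671.0 x + 458.2 y = -106459.98
-94.4 x + 358.2 y = -40765.61
Solving the 2×2 system: x ≈ 98.7, y ≈ -87.8 km.
Check against Seismometer 1 (with the unrounded x, y): √((x − 189.6)²+(y + 103.3)²) = 92.21 ≈ 92.21 km. ✓

(98.7, -87.8)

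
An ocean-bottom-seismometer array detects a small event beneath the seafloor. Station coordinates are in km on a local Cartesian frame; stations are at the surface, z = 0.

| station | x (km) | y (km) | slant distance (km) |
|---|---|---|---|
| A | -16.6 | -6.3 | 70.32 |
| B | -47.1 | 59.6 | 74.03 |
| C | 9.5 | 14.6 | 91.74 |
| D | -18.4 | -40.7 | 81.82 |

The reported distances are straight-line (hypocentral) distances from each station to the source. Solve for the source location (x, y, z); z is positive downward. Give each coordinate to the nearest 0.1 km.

(-70.5, 4.7, 43.8)

Each station gives a sphere (x−x_i)² + (y−y_i)² + z² = d_i² (stations at z=0).
Subtracting the A sphere from B and C: z² cancels, leaving linear equations in x and y:
-61.0 x + 131.8 y = 4919.78
52.2 x + 41.8 y = -3483.17
Solving: x ≈ -70.493, y ≈ 4.702 km (keep extra digits for the depth step; rounded: -70.5, 4.7).
Then from the A sphere: z² = 70.32² − (x + 16.6)² − (y + 6.3)² with x = -70.493, y = 4.702, so z ≈ 43.811 ≈ 43.8 km.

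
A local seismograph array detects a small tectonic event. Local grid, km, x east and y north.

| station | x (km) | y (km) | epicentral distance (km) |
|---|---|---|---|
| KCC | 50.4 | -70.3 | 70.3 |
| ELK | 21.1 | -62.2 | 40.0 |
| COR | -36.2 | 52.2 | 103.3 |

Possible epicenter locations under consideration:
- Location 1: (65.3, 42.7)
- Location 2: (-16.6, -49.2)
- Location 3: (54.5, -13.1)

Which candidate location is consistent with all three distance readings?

Location 2

For each candidate, compare |candidate − station| to the reported distance:
Location 1: residuals KCC 43.7, ELK 73.8, COR 1.4 → max 73.8 km
Location 2: residuals KCC 0.1, ELK 0.1, COR 0.0 → max 0.1 km
Location 3: residuals KCC 13.0, ELK 19.4, COR 8.5 → max 19.4 km
Only Location 2 has all residuals ≈ 0.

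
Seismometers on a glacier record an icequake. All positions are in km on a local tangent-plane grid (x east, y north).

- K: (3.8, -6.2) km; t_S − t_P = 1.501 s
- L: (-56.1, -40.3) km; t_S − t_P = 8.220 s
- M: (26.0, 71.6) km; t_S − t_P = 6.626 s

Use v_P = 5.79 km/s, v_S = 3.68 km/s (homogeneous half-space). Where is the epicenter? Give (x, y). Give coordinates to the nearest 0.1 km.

(12.8, 6.0)

Distance from S−P lag: d = Δt · v_P v_S / (v_P − v_S) = Δt · (5.79·3.68)/(5.79−3.68) ≈ 10.0982·Δt.
So d_K = 15.16, d_L = 83.01, d_M = 66.91 km.
Circle about each station: (x − 3.8)² + (y + 6.2)² = 15.16²; (x + 56.1)² + (y + 40.3)² = 83.01²; (x − 26.0)² + (y − 71.6)² = 66.91².
Subtracting the K equation from the L and M equations removes the quadratic terms:
-119.8 x − 68.2 y = -1942.41
44.4 x + 155.6 y = 1502.56
Solving the 2×2 system: x ≈ 12.8, y ≈ 6.0 km.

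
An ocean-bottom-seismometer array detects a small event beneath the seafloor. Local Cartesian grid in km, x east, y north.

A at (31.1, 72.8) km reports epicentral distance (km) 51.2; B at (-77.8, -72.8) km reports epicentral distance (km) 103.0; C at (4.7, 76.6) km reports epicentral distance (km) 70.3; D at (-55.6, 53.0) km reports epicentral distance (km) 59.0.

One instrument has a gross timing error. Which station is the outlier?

A

Solve using three stations at a time. Using B, C, D (subtract circle equations pairwise → linear system) gives (x, y) ≈ (-15.9, 9.5).
Distances from that point to each station vs reported:
  A: calculated 78.9 vs reported 51.2 → residual 27.7 km
  B: calculated 102.9 vs reported 103.0 → residual 0.1 km
  C: calculated 70.2 vs reported 70.3 → residual 0.1 km
  D: calculated 58.9 vs reported 59.0 → residual 0.1 km
B, C, D are mutually consistent (residuals ≈ 0); A is off by 27.7 km.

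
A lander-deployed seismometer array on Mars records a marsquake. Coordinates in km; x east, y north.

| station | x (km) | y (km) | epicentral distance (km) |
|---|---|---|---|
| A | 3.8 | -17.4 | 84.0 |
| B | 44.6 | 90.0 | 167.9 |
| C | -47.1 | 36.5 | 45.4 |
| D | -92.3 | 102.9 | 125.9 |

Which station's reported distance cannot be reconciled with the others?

Solve using three stations at a time. Using A, B, D (subtract circle equations pairwise → linear system) gives (x, y) ≈ (-80.1, -22.5).
Distances from that point to each station vs reported:
  A: calculated 84.1 vs reported 84.0 → residual 0.1 km
  B: calculated 167.9 vs reported 167.9 → residual 0.0 km
  C: calculated 67.6 vs reported 45.4 → residual 22.2 km
  D: calculated 126.0 vs reported 125.9 → residual 0.1 km
A, B, D are mutually consistent (residuals ≈ 0); C is off by 22.2 km.

C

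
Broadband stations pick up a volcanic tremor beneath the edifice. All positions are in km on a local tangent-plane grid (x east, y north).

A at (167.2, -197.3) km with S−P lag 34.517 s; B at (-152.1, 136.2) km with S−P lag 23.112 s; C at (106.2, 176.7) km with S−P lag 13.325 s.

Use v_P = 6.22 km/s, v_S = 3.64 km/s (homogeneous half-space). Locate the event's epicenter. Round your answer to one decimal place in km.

Distance from S−P lag: d = Δt · v_P v_S / (v_P − v_S) = Δt · (6.22·3.64)/(6.22−3.64) ≈ 8.7755·Δt.
So d_A = 302.90, d_B = 202.82, d_C = 116.93 km.
Circle about each station: (x − 167.2)² + (y + 197.3)² = 302.90²; (x + 152.1)² + (y − 136.2)² = 202.82²; (x − 106.2)² + (y − 176.7)² = 116.93².
Subtracting the A equation from the B and C equations removes the quadratic terms:
-638.6 x + 667.0 y = 25414.18
-122.0 x + 748.0 y = 53693.99
Solving the 2×2 system: x ≈ 42.4, y ≈ 78.7 km.

42.4 km east, 78.7 km north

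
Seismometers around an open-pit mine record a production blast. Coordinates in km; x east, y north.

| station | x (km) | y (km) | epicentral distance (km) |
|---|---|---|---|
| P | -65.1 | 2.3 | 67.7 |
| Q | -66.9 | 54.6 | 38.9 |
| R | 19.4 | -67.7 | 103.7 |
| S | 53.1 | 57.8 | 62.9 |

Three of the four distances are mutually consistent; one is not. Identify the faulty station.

Solve using three stations at a time. Using P, R, S (subtract circle equations pairwise → linear system) gives (x, y) ≈ (-4.8, 33.2).
Distances from that point to each station vs reported:
  P: calculated 67.7 vs reported 67.7 → residual 0.0 km
  Q: calculated 65.7 vs reported 38.9 → residual 26.8 km
  R: calculated 103.7 vs reported 103.7 → residual 0.0 km
  S: calculated 62.9 vs reported 62.9 → residual 0.0 km
P, R, S are mutually consistent (residuals ≈ 0); Q is off by 26.8 km.

Q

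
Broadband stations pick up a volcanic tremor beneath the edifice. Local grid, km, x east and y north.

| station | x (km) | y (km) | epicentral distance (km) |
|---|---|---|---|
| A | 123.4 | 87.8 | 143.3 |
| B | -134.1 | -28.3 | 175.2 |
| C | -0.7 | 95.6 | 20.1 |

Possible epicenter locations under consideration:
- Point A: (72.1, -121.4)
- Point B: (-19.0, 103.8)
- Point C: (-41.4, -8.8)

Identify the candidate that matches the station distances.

Point B

For each candidate, compare |candidate − station| to the reported distance:
Point A: residuals A 72.1, B 51.0, C 208.8 → max 208.8 km
Point B: residuals A 0.0, B 0.0, C 0.0 → max 0.0 km
Point C: residuals A 47.7, B 80.5, C 92.0 → max 92.0 km
Only Point B has all residuals ≈ 0.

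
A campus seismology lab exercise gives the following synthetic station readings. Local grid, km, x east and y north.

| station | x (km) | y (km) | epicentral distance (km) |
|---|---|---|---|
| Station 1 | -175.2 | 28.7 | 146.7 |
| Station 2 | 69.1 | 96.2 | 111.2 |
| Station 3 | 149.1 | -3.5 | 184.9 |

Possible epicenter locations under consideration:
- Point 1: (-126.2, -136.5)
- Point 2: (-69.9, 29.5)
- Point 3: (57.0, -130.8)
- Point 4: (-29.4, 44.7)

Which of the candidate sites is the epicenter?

For each candidate, compare |candidate − station| to the reported distance:
Point 1: residuals Station 1 25.6, Station 2 192.6, Station 3 120.8 → max 192.6 km
Point 2: residuals Station 1 41.4, Station 2 43.0, Station 3 36.6 → max 43.0 km
Point 3: residuals Station 1 135.0, Station 2 116.1, Station 3 27.8 → max 135.0 km
Point 4: residuals Station 1 0.0, Station 2 0.0, Station 3 0.0 → max 0.0 km
Only Point 4 has all residuals ≈ 0.

Point 4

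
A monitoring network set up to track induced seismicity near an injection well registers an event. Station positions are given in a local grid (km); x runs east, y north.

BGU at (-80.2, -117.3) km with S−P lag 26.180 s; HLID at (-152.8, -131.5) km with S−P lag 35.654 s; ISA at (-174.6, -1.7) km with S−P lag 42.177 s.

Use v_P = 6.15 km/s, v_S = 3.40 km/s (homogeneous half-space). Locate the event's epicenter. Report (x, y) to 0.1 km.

Distance from S−P lag: d = Δt · v_P v_S / (v_P − v_S) = Δt · (6.15·3.40)/(6.15−3.40) ≈ 7.6036·Δt.
So d_BGU = 199.06, d_HLID = 271.10, d_ISA = 320.70 km.
Circle about each station: (x + 80.2)² + (y + 117.3)² = 199.06²; (x + 152.8)² + (y + 131.5)² = 271.10²; (x + 174.6)² + (y + 1.7)² = 320.70².
Subtracting the BGU equation from the HLID and ISA equations removes the quadratic terms:
-145.2 x − 28.4 y = -13421.57
-188.8 x + 231.2 y = -52926.89
Solving the 2×2 system: x ≈ 118.3, y ≈ -132.3 km.

x ≈ 118.3 km, y ≈ -132.3 km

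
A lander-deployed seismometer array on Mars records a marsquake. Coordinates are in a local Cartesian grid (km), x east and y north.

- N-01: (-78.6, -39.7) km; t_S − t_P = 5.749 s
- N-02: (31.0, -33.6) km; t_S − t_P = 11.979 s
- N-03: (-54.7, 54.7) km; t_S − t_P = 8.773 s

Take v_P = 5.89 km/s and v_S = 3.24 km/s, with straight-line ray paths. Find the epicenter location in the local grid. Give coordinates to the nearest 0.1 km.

Distance from S−P lag: d = Δt · v_P v_S / (v_P − v_S) = Δt · (5.89·3.24)/(5.89−3.24) ≈ 7.2014·Δt.
So d_N-01 = 41.40, d_N-02 = 86.27, d_N-03 = 63.18 km.
Circle about each station: (x + 78.6)² + (y + 39.7)² = 41.40²; (x − 31.0)² + (y + 33.6)² = 86.27²; (x + 54.7)² + (y − 54.7)² = 63.18².
Subtracting pairs of circle equations eliminates x²+y² and gives linear equations (the radical axes):
219.2 x + 12.2 y = -11392.64
47.8 x + 188.8 y = -4047.62
Solving the 2×2 system: x ≈ -51.5, y ≈ -8.4 km.

x ≈ -51.5 km, y ≈ -8.4 km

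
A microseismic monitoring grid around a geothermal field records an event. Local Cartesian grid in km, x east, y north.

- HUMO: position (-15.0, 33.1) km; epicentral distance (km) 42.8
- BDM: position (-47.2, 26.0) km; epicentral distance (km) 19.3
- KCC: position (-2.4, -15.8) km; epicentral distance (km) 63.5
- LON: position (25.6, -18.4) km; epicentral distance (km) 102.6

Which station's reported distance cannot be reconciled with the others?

KCC

Solve using three stations at a time. Using HUMO, BDM, LON (subtract circle equations pairwise → linear system) gives (x, y) ≈ (-56.7, 42.9).
Distances from that point to each station vs reported:
  HUMO: calculated 42.8 vs reported 42.8 → residual 0.0 km
  BDM: calculated 19.4 vs reported 19.3 → residual 0.1 km
  KCC: calculated 80.0 vs reported 63.5 → residual 16.5 km
  LON: calculated 102.6 vs reported 102.6 → residual 0.0 km
HUMO, BDM, LON are mutually consistent (residuals ≈ 0); KCC is off by 16.5 km.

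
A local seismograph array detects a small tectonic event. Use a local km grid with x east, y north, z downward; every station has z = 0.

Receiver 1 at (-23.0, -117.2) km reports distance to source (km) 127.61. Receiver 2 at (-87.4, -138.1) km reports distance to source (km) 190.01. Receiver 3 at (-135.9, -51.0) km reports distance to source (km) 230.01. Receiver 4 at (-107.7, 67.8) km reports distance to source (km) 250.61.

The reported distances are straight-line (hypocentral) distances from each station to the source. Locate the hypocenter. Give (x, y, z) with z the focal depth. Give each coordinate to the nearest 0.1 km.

x ≈ 83.9 km, y ≈ -82.1 km, depth ≈ 60.2 km

Each station gives a sphere (x−x_i)² + (y−y_i)² + z² = d_i² (stations at z=0).
Subtracting the Receiver 1 sphere from Receiver 2 and Receiver 3: z² cancels, leaving linear equations in x and y:
-128.8 x − 41.8 y = -7373.96
-225.8 x + 132.4 y = -29815.32
Solving: x ≈ 83.898, y ≈ -82.108 km (keep extra digits for the depth step; rounded: 83.9, -82.1).
Then from the Receiver 1 sphere: z² = 127.61² − (x + 23.0)² − (y + 117.2)² with x = 83.898, y = -82.108, so z ≈ 60.214 ≈ 60.2 km.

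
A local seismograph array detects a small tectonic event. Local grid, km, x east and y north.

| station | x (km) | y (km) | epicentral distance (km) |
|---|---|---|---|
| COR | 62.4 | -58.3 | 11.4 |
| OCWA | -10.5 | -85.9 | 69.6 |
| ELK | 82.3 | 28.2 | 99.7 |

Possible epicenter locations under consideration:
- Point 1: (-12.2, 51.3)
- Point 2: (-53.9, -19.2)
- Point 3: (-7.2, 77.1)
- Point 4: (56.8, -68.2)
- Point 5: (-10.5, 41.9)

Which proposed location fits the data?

Point 4

For each candidate, compare |candidate − station| to the reported distance:
Point 1: residuals COR 121.2, OCWA 67.6, ELK 2.4 → max 121.2 km
Point 2: residuals COR 111.3, OCWA 10.0, ELK 44.5 → max 111.3 km
Point 3: residuals COR 140.8, OCWA 93.4, ELK 2.3 → max 140.8 km
Point 4: residuals COR 0.0, OCWA 0.0, ELK 0.0 → max 0.0 km
Point 5: residuals COR 112.5, OCWA 58.2, ELK 5.9 → max 112.5 km
Only Point 4 has all residuals ≈ 0.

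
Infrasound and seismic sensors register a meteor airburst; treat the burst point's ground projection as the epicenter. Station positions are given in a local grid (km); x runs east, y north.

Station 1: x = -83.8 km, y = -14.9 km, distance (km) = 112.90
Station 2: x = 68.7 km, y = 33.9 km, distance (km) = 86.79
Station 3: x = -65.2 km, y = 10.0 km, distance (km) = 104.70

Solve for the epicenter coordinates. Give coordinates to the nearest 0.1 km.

(25.9, -41.6)

Circle about each station: (x + 83.8)² + (y + 14.9)² = 112.90²; (x − 68.7)² + (y − 33.9)² = 86.79²; (x + 65.2)² + (y − 10.0)² = 104.70².
Subtracting the Station 1 equation from the Station 2 and Station 3 equations removes the quadratic terms:
305.0 x + 97.6 y = 3838.36
37.2 x + 49.8 y = -1109.09
Solving the 2×2 system: x ≈ 25.9, y ≈ -41.6 km.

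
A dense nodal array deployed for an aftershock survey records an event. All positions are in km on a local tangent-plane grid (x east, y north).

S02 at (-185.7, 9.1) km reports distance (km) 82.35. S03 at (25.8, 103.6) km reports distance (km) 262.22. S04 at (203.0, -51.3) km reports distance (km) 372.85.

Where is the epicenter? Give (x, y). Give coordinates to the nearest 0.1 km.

Circle about each station: (x + 185.7)² + (y − 9.1)² = 82.35²; (x − 25.8)² + (y − 103.6)² = 262.22²; (x − 203.0)² + (y + 51.3)² = 372.85².
Subtracting the S02 equation from the S03 and S04 equations removes the quadratic terms:
423.0 x + 189.0 y = -85146.51
777.4 x − 120.8 y = -122962.21
Solving the 2×2 system: x ≈ -169.3, y ≈ -71.6 km.

(-169.3, -71.6)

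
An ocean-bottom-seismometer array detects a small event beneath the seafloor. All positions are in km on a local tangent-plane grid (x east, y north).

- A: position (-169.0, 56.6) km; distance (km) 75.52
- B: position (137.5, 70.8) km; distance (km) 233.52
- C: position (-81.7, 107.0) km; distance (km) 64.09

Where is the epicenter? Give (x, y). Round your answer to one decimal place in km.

Circle about each station: (x + 169.0)² + (y − 56.6)² = 75.52²; (x − 137.5)² + (y − 70.8)² = 233.52²; (x + 81.7)² + (y − 107.0)² = 64.09².
Subtracting the A equation from the B and C equations removes the quadratic terms:
613.0 x + 28.4 y = -56673.99
174.6 x + 100.8 y = -12044.93
Solving the 2×2 system: x ≈ -94.5, y ≈ 44.2 km.

(-94.5, 44.2)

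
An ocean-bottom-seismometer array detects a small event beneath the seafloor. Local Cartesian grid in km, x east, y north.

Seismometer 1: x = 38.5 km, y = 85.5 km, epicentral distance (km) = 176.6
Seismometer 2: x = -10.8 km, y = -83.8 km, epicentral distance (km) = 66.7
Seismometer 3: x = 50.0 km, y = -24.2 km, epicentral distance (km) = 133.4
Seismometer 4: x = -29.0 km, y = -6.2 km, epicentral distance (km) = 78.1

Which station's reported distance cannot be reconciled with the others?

Seismometer 1

Solve using three stations at a time. Using Seismometer 2, Seismometer 3, Seismometer 4 (subtract circle equations pairwise → linear system) gives (x, y) ≈ (-75.7, -68.7).
Distances from that point to each station vs reported:
  Seismometer 1: calculated 191.9 vs reported 176.6 → residual 15.3 km
  Seismometer 2: calculated 66.6 vs reported 66.7 → residual 0.1 km
  Seismometer 3: calculated 133.4 vs reported 133.4 → residual 0.0 km
  Seismometer 4: calculated 78.1 vs reported 78.1 → residual 0.0 km
Seismometer 2, Seismometer 3, Seismometer 4 are mutually consistent (residuals ≈ 0); Seismometer 1 is off by 15.3 km.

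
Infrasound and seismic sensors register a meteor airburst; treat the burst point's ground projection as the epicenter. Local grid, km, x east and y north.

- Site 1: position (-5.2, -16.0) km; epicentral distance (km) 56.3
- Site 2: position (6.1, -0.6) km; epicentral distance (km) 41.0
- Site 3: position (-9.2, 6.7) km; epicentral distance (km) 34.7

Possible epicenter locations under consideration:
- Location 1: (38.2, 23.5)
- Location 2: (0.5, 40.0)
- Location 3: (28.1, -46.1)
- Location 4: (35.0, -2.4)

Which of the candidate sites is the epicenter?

For each candidate, compare |candidate − station| to the reported distance:
Location 1: residuals Site 1 2.4, Site 2 0.9, Site 3 15.6 → max 15.6 km
Location 2: residuals Site 1 0.0, Site 2 0.0, Site 3 0.0 → max 0.0 km
Location 3: residuals Site 1 11.4, Site 2 9.5, Site 3 29.9 → max 29.9 km
Location 4: residuals Site 1 13.9, Site 2 12.0, Site 3 10.4 → max 13.9 km
Only Location 2 has all residuals ≈ 0.

Location 2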